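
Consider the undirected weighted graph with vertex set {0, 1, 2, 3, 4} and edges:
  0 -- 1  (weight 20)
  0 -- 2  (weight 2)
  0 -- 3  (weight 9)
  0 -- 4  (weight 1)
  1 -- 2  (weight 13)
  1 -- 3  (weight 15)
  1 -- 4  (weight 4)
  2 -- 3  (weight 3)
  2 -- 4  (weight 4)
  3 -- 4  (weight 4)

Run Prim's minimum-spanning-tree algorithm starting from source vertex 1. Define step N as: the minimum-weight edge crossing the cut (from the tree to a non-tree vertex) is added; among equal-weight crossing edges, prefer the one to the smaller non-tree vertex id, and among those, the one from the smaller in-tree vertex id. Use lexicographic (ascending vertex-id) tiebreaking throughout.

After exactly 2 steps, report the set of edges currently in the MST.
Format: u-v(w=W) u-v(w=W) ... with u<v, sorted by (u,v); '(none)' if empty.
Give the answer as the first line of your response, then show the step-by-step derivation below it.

0-4(w=1) 1-4(w=4)

step 1: add edge 1-4 (w=4); MST = {1-4(w=4)}
step 2: add edge 0-4 (w=1); MST = {0-4(w=1) 1-4(w=4)}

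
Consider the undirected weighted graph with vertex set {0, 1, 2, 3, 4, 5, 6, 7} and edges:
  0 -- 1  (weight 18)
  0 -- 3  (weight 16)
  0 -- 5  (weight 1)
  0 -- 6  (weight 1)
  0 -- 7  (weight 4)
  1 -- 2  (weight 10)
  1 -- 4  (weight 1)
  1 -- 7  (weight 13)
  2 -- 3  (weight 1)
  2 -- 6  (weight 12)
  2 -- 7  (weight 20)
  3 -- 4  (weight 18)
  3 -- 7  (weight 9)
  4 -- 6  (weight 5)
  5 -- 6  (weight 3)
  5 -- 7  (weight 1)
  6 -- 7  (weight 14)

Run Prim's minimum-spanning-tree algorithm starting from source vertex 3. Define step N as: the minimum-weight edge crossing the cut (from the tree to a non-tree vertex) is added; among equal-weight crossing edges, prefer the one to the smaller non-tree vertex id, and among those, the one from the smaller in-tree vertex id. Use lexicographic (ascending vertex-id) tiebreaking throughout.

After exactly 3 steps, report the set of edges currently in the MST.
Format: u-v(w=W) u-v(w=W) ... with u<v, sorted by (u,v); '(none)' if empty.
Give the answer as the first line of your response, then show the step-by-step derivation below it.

2-3(w=1) 3-7(w=9) 5-7(w=1)

step 1: add edge 2-3 (w=1); MST = {2-3(w=1)}
step 2: add edge 3-7 (w=9); MST = {2-3(w=1) 3-7(w=9)}
step 3: add edge 5-7 (w=1); MST = {2-3(w=1) 3-7(w=9) 5-7(w=1)}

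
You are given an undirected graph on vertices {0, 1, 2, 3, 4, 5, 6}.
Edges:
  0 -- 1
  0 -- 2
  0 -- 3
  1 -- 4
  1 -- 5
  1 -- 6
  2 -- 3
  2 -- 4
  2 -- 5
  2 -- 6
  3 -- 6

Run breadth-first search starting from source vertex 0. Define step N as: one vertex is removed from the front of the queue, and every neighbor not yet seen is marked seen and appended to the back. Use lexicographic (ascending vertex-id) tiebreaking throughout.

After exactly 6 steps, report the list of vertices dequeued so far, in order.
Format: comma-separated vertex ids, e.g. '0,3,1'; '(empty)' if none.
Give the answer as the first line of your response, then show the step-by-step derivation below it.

0,1,2,3,4,5

step 1: dequeue 0; queue=[1,2,3]; order=0
step 2: dequeue 1; queue=[2,3,4,5,6]; order=0,1
step 3: dequeue 2; queue=[3,4,5,6]; order=0,1,2
step 4: dequeue 3; queue=[4,5,6]; order=0,1,2,3
step 5: dequeue 4; queue=[5,6]; order=0,1,2,3,4
step 6: dequeue 5; queue=[6]; order=0,1,2,3,4,5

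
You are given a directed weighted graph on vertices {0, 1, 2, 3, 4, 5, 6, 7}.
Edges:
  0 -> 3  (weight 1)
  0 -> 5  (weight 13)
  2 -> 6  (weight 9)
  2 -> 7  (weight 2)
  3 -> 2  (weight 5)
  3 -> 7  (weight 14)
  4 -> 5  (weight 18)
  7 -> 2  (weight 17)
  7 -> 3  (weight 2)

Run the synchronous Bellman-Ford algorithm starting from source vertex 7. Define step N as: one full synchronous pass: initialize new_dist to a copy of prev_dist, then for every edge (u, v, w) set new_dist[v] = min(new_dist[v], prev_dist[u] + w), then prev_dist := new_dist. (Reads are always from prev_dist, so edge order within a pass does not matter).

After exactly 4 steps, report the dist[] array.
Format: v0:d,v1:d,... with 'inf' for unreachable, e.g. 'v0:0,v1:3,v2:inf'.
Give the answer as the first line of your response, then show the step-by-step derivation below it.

v0:inf,v1:inf,v2:7,v3:2,v4:inf,v5:inf,v6:16,v7:0

step 1: dist = v0:inf,v1:inf,v2:17,v3:2,v4:inf,v5:inf,v6:inf,v7:0
step 2: dist = v0:inf,v1:inf,v2:7,v3:2,v4:inf,v5:inf,v6:26,v7:0
step 3: dist = v0:inf,v1:inf,v2:7,v3:2,v4:inf,v5:inf,v6:16,v7:0
step 4: dist = v0:inf,v1:inf,v2:7,v3:2,v4:inf,v5:inf,v6:16,v7:0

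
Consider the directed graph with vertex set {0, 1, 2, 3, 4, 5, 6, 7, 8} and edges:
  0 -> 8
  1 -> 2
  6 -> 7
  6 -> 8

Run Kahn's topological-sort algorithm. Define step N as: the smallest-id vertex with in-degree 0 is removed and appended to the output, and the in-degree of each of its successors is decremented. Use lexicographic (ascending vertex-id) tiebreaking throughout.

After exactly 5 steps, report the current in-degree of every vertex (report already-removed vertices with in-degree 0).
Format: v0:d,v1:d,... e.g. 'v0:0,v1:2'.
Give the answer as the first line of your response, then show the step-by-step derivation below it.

v0:0,v1:0,v2:0,v3:0,v4:0,v5:0,v6:0,v7:1,v8:1

step 1: output 0; order=[0]; indeg=(0,0,1,0,0,0,0,1,1)
step 2: output 1; order=[0,1]; indeg=(0,0,0,0,0,0,0,1,1)
step 3: output 2; order=[0,1,2]; indeg=(0,0,0,0,0,0,0,1,1)
step 4: output 3; order=[0,1,2,3]; indeg=(0,0,0,0,0,0,0,1,1)
step 5: output 4; order=[0,1,2,3,4]; indeg=(0,0,0,0,0,0,0,1,1)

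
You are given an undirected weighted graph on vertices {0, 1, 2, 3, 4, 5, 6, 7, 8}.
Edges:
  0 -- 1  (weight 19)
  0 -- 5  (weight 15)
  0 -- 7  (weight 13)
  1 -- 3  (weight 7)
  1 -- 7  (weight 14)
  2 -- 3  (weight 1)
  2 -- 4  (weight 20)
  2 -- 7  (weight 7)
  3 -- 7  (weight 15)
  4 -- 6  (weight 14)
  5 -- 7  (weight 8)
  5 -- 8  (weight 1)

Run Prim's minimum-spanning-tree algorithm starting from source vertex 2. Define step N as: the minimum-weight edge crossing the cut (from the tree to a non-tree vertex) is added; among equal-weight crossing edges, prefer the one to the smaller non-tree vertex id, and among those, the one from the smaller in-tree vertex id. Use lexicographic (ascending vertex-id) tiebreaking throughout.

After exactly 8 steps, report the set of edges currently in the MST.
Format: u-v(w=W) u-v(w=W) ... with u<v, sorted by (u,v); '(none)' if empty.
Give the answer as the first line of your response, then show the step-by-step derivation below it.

0-7(w=13) 1-3(w=7) 2-3(w=1) 2-4(w=20) 2-7(w=7) 4-6(w=14) 5-7(w=8) 5-8(w=1)

step 1: add edge 2-3 (w=1); MST = {2-3(w=1)}
step 2: add edge 1-3 (w=7); MST = {1-3(w=7) 2-3(w=1)}
step 3: add edge 2-7 (w=7); MST = {1-3(w=7) 2-3(w=1) 2-7(w=7)}
step 4: add edge 5-7 (w=8); MST = {1-3(w=7) 2-3(w=1) 2-7(w=7) 5-7(w=8)}
step 5: add edge 5-8 (w=1); MST = {1-3(w=7) 2-3(w=1) 2-7(w=7) 5-7(w=8) 5-8(w=1)}
step 6: add edge 0-7 (w=13); MST = {0-7(w=13) 1-3(w=7) 2-3(w=1) 2-7(w=7) 5-7(w=8) 5-8(w=1)}
step 7: add edge 2-4 (w=20); MST = {0-7(w=13) 1-3(w=7) 2-3(w=1) 2-4(w=20) 2-7(w=7) 5-7(w=8) 5-8(w=1)}
step 8: add edge 4-6 (w=14); MST = {0-7(w=13) 1-3(w=7) 2-3(w=1) 2-4(w=20) 2-7(w=7) 4-6(w=14) 5-7(w=8) 5-8(w=1)}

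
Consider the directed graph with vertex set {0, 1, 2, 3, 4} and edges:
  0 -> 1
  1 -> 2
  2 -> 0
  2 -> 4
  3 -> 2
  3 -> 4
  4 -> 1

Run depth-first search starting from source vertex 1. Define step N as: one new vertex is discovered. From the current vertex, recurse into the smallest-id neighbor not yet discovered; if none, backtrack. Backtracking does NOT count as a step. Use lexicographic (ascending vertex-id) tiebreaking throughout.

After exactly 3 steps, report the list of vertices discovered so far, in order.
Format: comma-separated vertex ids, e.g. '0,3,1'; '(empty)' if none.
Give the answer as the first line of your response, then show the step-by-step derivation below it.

1,2,0

step 1: discover 1; path=1; order=1
step 2: discover 2; path=1>2; order=1,2
step 3: discover 0; path=1>2>0; order=1,2,0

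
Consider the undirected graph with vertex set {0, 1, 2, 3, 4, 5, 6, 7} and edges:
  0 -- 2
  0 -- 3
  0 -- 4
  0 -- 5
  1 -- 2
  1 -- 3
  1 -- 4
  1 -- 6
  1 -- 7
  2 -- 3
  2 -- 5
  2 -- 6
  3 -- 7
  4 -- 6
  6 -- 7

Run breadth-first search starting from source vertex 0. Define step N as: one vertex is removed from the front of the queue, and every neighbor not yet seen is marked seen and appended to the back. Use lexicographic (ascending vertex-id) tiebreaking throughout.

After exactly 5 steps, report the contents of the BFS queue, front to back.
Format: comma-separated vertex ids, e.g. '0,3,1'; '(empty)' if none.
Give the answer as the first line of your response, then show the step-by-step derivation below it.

1,6,7

step 1: dequeue 0; queue=[2,3,4,5]; order=0
step 2: dequeue 2; queue=[3,4,5,1,6]; order=0,2
step 3: dequeue 3; queue=[4,5,1,6,7]; order=0,2,3
step 4: dequeue 4; queue=[5,1,6,7]; order=0,2,3,4
step 5: dequeue 5; queue=[1,6,7]; order=0,2,3,4,5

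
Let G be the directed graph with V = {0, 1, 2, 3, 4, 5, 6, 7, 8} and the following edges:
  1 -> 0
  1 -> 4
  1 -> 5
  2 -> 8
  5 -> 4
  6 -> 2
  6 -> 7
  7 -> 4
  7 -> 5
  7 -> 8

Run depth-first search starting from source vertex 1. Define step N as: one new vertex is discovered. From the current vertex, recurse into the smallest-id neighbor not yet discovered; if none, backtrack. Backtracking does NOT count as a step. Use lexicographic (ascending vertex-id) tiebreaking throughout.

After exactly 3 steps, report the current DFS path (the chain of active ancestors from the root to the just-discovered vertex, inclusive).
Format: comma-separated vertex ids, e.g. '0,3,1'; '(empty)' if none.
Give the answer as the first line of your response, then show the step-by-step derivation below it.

1,4

step 1: discover 1; path=1; order=1
step 2: discover 0; path=1>0; order=1,0
step 3: discover 4; path=1>4; order=1,0,4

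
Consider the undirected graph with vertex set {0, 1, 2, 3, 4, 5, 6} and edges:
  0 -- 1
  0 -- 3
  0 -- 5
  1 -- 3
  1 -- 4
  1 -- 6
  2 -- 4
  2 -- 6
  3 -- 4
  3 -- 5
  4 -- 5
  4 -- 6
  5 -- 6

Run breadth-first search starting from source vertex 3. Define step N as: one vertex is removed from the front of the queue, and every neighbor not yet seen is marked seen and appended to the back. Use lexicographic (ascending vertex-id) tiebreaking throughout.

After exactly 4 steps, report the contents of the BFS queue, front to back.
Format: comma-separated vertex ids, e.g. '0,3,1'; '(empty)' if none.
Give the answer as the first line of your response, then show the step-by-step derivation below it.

5,6,2

step 1: dequeue 3; queue=[0,1,4,5]; order=3
step 2: dequeue 0; queue=[1,4,5]; order=3,0
step 3: dequeue 1; queue=[4,5,6]; order=3,0,1
step 4: dequeue 4; queue=[5,6,2]; order=3,0,1,4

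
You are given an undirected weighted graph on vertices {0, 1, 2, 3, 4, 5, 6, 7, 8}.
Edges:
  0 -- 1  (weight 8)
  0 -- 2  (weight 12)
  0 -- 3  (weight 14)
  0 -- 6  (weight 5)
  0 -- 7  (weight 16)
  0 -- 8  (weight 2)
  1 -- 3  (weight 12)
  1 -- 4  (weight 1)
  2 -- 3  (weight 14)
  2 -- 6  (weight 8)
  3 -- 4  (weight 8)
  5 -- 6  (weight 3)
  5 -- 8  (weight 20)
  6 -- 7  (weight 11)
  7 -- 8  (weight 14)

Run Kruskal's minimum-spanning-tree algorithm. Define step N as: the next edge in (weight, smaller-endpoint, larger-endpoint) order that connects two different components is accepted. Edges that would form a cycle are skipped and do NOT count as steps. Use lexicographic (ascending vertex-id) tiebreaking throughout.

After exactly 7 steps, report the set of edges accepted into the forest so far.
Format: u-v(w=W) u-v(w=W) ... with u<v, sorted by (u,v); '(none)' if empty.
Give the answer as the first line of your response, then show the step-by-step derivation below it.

0-1(w=8) 0-6(w=5) 0-8(w=2) 1-4(w=1) 2-6(w=8) 3-4(w=8) 5-6(w=3)

step 1: add edge 1-4 (w=1); MST = {1-4(w=1)}
step 2: add edge 0-8 (w=2); MST = {0-8(w=2) 1-4(w=1)}
step 3: add edge 5-6 (w=3); MST = {0-8(w=2) 1-4(w=1) 5-6(w=3)}
step 4: add edge 0-6 (w=5); MST = {0-6(w=5) 0-8(w=2) 1-4(w=1) 5-6(w=3)}
step 5: add edge 0-1 (w=8); MST = {0-1(w=8) 0-6(w=5) 0-8(w=2) 1-4(w=1) 5-6(w=3)}
step 6: add edge 2-6 (w=8); MST = {0-1(w=8) 0-6(w=5) 0-8(w=2) 1-4(w=1) 2-6(w=8) 5-6(w=3)}
step 7: add edge 3-4 (w=8); MST = {0-1(w=8) 0-6(w=5) 0-8(w=2) 1-4(w=1) 2-6(w=8) 3-4(w=8) 5-6(w=3)}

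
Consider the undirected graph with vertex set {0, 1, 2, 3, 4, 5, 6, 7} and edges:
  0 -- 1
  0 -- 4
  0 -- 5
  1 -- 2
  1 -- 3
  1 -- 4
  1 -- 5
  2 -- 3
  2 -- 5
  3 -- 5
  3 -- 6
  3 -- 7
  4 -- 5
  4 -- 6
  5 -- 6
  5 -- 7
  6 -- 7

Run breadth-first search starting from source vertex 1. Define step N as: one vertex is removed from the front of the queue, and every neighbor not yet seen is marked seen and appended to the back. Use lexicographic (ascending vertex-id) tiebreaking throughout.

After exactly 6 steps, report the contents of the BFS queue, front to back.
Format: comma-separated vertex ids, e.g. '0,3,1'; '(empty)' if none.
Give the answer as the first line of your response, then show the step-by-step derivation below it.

6,7

step 1: dequeue 1; queue=[0,2,3,4,5]; order=1
step 2: dequeue 0; queue=[2,3,4,5]; order=1,0
step 3: dequeue 2; queue=[3,4,5]; order=1,0,2
step 4: dequeue 3; queue=[4,5,6,7]; order=1,0,2,3
step 5: dequeue 4; queue=[5,6,7]; order=1,0,2,3,4
step 6: dequeue 5; queue=[6,7]; order=1,0,2,3,4,5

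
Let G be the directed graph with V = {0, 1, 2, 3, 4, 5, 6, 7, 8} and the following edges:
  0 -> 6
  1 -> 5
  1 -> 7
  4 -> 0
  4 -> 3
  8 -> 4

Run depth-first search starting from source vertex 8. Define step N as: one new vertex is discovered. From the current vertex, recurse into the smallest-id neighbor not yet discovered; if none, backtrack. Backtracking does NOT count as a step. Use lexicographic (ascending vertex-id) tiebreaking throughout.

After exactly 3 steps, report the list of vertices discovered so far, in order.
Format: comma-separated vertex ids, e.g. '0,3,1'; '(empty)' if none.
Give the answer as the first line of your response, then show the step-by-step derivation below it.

8,4,0

step 1: discover 8; path=8; order=8
step 2: discover 4; path=8>4; order=8,4
step 3: discover 0; path=8>4>0; order=8,4,0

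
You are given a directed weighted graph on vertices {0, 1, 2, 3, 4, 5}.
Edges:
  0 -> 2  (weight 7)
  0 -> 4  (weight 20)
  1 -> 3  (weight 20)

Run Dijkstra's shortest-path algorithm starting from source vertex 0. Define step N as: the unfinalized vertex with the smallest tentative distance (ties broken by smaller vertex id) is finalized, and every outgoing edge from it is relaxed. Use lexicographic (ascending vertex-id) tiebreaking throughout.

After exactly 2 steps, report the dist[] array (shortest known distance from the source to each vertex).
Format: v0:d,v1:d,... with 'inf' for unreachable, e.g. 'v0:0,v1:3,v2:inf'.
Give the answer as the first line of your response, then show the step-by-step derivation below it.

v0:0,v1:inf,v2:7,v3:inf,v4:20,v5:inf

step 1: dist = v0:0,v1:inf,v2:7,v3:inf,v4:20,v5:inf
step 2: dist = v0:0,v1:inf,v2:7,v3:inf,v4:20,v5:inf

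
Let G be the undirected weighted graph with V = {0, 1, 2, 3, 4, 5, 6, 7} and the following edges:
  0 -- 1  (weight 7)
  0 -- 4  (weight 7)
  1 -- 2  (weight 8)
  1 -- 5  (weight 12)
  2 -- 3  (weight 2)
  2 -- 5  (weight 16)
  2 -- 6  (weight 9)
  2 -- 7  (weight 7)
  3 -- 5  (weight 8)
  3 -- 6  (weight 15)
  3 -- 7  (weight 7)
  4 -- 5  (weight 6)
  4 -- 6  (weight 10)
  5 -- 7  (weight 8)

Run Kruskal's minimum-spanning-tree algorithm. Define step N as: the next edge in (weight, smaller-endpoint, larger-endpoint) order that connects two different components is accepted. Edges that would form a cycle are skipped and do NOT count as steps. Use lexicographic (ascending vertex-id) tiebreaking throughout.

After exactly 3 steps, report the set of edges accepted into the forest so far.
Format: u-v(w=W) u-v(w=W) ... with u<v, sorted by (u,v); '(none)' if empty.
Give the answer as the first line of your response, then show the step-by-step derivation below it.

0-1(w=7) 2-3(w=2) 4-5(w=6)

step 1: add edge 2-3 (w=2); MST = {2-3(w=2)}
step 2: add edge 4-5 (w=6); MST = {2-3(w=2) 4-5(w=6)}
step 3: add edge 0-1 (w=7); MST = {0-1(w=7) 2-3(w=2) 4-5(w=6)}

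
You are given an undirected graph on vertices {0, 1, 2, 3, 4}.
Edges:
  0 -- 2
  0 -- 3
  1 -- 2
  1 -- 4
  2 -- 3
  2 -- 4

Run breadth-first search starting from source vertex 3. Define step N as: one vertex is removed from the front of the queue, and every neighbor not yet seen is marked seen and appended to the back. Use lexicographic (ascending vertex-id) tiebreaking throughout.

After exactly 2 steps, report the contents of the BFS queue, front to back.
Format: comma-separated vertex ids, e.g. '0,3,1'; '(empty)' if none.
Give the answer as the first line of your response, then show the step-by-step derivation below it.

2

step 1: dequeue 3; queue=[0,2]; order=3
step 2: dequeue 0; queue=[2]; order=3,0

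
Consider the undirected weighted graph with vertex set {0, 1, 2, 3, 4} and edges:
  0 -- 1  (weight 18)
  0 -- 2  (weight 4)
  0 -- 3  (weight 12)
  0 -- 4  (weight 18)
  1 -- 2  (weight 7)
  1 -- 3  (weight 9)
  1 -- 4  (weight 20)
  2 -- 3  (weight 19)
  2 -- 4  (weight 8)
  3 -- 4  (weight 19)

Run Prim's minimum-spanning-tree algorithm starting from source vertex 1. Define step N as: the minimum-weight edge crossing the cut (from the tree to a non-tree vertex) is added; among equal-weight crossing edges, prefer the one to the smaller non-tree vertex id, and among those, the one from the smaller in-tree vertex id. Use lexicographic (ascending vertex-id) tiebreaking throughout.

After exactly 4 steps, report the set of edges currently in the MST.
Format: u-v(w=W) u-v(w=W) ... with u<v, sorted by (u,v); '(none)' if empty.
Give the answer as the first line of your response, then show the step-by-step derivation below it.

0-2(w=4) 1-2(w=7) 1-3(w=9) 2-4(w=8)

step 1: add edge 1-2 (w=7); MST = {1-2(w=7)}
step 2: add edge 0-2 (w=4); MST = {0-2(w=4) 1-2(w=7)}
step 3: add edge 2-4 (w=8); MST = {0-2(w=4) 1-2(w=7) 2-4(w=8)}
step 4: add edge 1-3 (w=9); MST = {0-2(w=4) 1-2(w=7) 1-3(w=9) 2-4(w=8)}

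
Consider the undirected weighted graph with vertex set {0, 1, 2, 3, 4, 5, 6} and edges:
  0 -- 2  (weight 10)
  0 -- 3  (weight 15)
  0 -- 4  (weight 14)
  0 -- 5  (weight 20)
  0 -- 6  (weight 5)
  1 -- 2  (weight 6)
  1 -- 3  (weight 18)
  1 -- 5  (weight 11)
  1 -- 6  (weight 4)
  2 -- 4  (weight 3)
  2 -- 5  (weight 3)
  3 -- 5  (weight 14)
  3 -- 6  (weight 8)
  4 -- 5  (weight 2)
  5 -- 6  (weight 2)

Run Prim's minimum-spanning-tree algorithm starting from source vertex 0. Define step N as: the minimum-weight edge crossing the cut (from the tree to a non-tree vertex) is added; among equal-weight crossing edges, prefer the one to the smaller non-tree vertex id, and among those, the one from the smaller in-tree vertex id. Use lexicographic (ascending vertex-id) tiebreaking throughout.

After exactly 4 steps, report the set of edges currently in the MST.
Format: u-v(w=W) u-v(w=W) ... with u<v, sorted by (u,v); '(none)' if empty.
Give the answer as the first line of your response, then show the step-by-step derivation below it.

0-6(w=5) 2-4(w=3) 4-5(w=2) 5-6(w=2)

step 1: add edge 0-6 (w=5); MST = {0-6(w=5)}
step 2: add edge 5-6 (w=2); MST = {0-6(w=5) 5-6(w=2)}
step 3: add edge 4-5 (w=2); MST = {0-6(w=5) 4-5(w=2) 5-6(w=2)}
step 4: add edge 2-4 (w=3); MST = {0-6(w=5) 2-4(w=3) 4-5(w=2) 5-6(w=2)}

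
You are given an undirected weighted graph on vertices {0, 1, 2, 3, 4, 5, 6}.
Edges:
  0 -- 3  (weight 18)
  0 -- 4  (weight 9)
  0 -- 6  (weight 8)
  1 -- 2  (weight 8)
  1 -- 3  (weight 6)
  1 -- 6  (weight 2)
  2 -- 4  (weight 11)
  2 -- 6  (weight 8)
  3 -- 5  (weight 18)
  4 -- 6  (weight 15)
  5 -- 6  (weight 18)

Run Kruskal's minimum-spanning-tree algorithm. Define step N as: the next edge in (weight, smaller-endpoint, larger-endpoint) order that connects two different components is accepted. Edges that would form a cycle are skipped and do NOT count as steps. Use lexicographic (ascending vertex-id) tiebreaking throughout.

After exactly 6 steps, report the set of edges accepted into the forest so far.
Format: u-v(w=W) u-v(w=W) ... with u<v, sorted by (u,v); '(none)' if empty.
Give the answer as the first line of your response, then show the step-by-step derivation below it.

0-4(w=9) 0-6(w=8) 1-2(w=8) 1-3(w=6) 1-6(w=2) 3-5(w=18)

step 1: add edge 1-6 (w=2); MST = {1-6(w=2)}
step 2: add edge 1-3 (w=6); MST = {1-3(w=6) 1-6(w=2)}
step 3: add edge 0-6 (w=8); MST = {0-6(w=8) 1-3(w=6) 1-6(w=2)}
step 4: add edge 1-2 (w=8); MST = {0-6(w=8) 1-2(w=8) 1-3(w=6) 1-6(w=2)}
step 5: add edge 0-4 (w=9); MST = {0-4(w=9) 0-6(w=8) 1-2(w=8) 1-3(w=6) 1-6(w=2)}
step 6: add edge 3-5 (w=18); MST = {0-4(w=9) 0-6(w=8) 1-2(w=8) 1-3(w=6) 1-6(w=2) 3-5(w=18)}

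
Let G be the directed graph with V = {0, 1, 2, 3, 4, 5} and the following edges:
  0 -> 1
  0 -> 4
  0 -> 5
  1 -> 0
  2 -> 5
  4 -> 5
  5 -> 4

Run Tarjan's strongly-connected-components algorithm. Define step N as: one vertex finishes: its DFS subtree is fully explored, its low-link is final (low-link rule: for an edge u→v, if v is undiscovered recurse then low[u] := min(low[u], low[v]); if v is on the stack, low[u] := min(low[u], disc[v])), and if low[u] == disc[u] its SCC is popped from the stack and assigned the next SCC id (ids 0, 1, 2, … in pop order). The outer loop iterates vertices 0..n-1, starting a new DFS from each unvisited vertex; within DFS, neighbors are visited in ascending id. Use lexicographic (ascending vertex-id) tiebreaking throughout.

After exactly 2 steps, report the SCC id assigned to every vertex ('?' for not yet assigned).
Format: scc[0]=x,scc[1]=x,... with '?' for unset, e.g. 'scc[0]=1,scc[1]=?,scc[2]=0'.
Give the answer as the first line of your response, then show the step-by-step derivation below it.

scc[0]=?,scc[1]=?,scc[2]=?,scc[3]=?,scc[4]=?,scc[5]=?

step 1: low=(low[0]=0,low[1]=0,low[2]=?,low[3]=?,low[4]=?,low[5]=?); scc=(scc[0]=?,scc[1]=?,scc[2]=?,scc[3]=?,scc[4]=?,scc[5]=?)
step 2: low=(low[0]=0,low[1]=0,low[2]=?,low[3]=?,low[4]=2,low[5]=2); scc=(scc[0]=?,scc[1]=?,scc[2]=?,scc[3]=?,scc[4]=?,scc[5]=?)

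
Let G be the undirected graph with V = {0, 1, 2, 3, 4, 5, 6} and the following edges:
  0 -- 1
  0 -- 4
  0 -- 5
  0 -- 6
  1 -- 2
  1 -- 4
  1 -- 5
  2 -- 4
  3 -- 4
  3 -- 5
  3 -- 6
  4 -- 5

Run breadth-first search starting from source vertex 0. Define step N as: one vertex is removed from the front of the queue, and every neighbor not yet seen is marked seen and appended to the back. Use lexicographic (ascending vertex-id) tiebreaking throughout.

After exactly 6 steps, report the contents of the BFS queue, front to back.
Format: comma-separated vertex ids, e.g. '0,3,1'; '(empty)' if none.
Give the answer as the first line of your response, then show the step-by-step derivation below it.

3

step 1: dequeue 0; queue=[1,4,5,6]; order=0
step 2: dequeue 1; queue=[4,5,6,2]; order=0,1
step 3: dequeue 4; queue=[5,6,2,3]; order=0,1,4
step 4: dequeue 5; queue=[6,2,3]; order=0,1,4,5
step 5: dequeue 6; queue=[2,3]; order=0,1,4,5,6
step 6: dequeue 2; queue=[3]; order=0,1,4,5,6,2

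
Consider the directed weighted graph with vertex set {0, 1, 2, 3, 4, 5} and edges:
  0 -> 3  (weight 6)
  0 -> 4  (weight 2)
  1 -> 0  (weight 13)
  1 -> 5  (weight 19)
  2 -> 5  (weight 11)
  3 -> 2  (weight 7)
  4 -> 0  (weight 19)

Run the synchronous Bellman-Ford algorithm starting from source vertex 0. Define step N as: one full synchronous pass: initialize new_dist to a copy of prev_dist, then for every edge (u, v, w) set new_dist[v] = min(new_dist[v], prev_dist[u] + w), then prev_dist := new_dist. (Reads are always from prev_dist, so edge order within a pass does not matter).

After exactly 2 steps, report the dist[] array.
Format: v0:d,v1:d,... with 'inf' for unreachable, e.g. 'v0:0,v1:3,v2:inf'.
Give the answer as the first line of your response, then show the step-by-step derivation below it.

v0:0,v1:inf,v2:13,v3:6,v4:2,v5:inf

step 1: dist = v0:0,v1:inf,v2:inf,v3:6,v4:2,v5:inf
step 2: dist = v0:0,v1:inf,v2:13,v3:6,v4:2,v5:inf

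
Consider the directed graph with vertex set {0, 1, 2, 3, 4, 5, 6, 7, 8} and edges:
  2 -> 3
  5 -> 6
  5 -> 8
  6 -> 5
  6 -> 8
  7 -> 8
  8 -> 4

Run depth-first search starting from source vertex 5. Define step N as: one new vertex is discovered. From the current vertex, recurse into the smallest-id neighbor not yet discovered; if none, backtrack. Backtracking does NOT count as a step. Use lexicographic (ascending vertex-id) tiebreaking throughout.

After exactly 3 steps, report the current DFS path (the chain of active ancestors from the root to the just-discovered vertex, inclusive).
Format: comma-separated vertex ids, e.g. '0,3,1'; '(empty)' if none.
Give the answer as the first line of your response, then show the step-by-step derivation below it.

5,6,8

step 1: discover 5; path=5; order=5
step 2: discover 6; path=5>6; order=5,6
step 3: discover 8; path=5>6>8; order=5,6,8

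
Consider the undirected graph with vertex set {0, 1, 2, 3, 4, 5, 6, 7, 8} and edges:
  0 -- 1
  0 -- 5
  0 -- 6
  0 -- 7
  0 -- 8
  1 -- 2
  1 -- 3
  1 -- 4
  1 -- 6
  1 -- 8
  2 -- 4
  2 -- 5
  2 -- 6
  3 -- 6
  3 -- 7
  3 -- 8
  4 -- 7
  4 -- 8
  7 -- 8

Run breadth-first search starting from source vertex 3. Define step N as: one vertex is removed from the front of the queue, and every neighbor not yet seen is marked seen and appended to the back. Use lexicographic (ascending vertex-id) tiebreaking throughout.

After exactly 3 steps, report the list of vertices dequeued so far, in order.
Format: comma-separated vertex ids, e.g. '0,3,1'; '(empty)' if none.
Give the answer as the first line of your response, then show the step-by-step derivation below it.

3,1,6

step 1: dequeue 3; queue=[1,6,7,8]; order=3
step 2: dequeue 1; queue=[6,7,8,0,2,4]; order=3,1
step 3: dequeue 6; queue=[7,8,0,2,4]; order=3,1,6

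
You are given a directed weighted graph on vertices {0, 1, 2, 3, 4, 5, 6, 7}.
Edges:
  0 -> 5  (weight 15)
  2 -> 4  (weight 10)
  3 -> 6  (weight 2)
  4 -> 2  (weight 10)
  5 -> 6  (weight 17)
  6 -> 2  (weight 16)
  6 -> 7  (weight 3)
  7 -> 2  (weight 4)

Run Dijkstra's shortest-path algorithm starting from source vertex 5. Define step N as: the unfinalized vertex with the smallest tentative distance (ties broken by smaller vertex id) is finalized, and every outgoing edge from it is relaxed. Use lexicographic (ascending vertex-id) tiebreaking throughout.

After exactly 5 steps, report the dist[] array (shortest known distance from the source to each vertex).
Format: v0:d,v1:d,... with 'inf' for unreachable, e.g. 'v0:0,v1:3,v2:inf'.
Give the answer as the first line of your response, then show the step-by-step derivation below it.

v0:inf,v1:inf,v2:24,v3:inf,v4:34,v5:0,v6:17,v7:20

step 1: dist = v0:inf,v1:inf,v2:inf,v3:inf,v4:inf,v5:0,v6:17,v7:inf
step 2: dist = v0:inf,v1:inf,v2:33,v3:inf,v4:inf,v5:0,v6:17,v7:20
step 3: dist = v0:inf,v1:inf,v2:24,v3:inf,v4:inf,v5:0,v6:17,v7:20
step 4: dist = v0:inf,v1:inf,v2:24,v3:inf,v4:34,v5:0,v6:17,v7:20
step 5: dist = v0:inf,v1:inf,v2:24,v3:inf,v4:34,v5:0,v6:17,v7:20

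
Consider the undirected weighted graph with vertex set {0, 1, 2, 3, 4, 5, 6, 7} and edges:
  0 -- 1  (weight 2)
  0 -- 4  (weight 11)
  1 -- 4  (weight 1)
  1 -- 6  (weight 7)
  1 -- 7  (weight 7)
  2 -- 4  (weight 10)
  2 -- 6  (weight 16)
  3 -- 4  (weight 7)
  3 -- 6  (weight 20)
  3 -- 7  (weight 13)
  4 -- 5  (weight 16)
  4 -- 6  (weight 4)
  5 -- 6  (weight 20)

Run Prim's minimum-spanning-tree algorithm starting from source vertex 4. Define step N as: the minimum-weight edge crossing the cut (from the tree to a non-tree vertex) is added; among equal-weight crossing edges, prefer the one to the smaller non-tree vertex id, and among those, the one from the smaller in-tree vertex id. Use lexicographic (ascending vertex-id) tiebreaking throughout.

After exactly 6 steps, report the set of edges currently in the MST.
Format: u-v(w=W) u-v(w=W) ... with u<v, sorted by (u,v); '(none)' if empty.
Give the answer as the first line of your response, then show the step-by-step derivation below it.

0-1(w=2) 1-4(w=1) 1-7(w=7) 2-4(w=10) 3-4(w=7) 4-6(w=4)

step 1: add edge 1-4 (w=1); MST = {1-4(w=1)}
step 2: add edge 0-1 (w=2); MST = {0-1(w=2) 1-4(w=1)}
step 3: add edge 4-6 (w=4); MST = {0-1(w=2) 1-4(w=1) 4-6(w=4)}
step 4: add edge 3-4 (w=7); MST = {0-1(w=2) 1-4(w=1) 3-4(w=7) 4-6(w=4)}
step 5: add edge 1-7 (w=7); MST = {0-1(w=2) 1-4(w=1) 1-7(w=7) 3-4(w=7) 4-6(w=4)}
step 6: add edge 2-4 (w=10); MST = {0-1(w=2) 1-4(w=1) 1-7(w=7) 2-4(w=10) 3-4(w=7) 4-6(w=4)}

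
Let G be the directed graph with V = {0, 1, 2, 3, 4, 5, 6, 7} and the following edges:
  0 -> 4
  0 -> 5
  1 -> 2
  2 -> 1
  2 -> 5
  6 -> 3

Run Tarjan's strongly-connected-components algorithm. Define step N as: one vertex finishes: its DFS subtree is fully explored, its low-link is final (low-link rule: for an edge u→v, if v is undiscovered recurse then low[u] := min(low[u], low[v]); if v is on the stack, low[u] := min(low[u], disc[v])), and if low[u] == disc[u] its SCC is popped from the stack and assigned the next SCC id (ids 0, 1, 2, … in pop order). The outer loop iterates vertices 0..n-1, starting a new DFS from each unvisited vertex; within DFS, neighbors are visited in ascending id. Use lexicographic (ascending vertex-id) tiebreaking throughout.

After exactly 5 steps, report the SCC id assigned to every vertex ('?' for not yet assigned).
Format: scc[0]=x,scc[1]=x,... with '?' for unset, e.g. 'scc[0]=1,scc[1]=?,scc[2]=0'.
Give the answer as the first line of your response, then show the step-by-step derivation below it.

scc[0]=2,scc[1]=3,scc[2]=3,scc[3]=?,scc[4]=0,scc[5]=1,scc[6]=?,scc[7]=?

step 1: low=(low[0]=0,low[1]=?,low[2]=?,low[3]=?,low[4]=1,low[5]=?,low[6]=?,low[7]=?); scc=(scc[0]=?,scc[1]=?,scc[2]=?,scc[3]=?,scc[4]=0,scc[5]=?,scc[6]=?,scc[7]=?)
step 2: low=(low[0]=0,low[1]=?,low[2]=?,low[3]=?,low[4]=1,low[5]=2,low[6]=?,low[7]=?); scc=(scc[0]=?,scc[1]=?,scc[2]=?,scc[3]=?,scc[4]=0,scc[5]=1,scc[6]=?,scc[7]=?)
step 3: low=(low[0]=0,low[1]=?,low[2]=?,low[3]=?,low[4]=1,low[5]=2,low[6]=?,low[7]=?); scc=(scc[0]=2,scc[1]=?,scc[2]=?,scc[3]=?,scc[4]=0,scc[5]=1,scc[6]=?,scc[7]=?)
step 4: low=(low[0]=0,low[1]=3,low[2]=3,low[3]=?,low[4]=1,low[5]=2,low[6]=?,low[7]=?); scc=(scc[0]=2,scc[1]=?,scc[2]=?,scc[3]=?,scc[4]=0,scc[5]=1,scc[6]=?,scc[7]=?)
step 5: low=(low[0]=0,low[1]=3,low[2]=3,low[3]=?,low[4]=1,low[5]=2,low[6]=?,low[7]=?); scc=(scc[0]=2,scc[1]=3,scc[2]=3,scc[3]=?,scc[4]=0,scc[5]=1,scc[6]=?,scc[7]=?)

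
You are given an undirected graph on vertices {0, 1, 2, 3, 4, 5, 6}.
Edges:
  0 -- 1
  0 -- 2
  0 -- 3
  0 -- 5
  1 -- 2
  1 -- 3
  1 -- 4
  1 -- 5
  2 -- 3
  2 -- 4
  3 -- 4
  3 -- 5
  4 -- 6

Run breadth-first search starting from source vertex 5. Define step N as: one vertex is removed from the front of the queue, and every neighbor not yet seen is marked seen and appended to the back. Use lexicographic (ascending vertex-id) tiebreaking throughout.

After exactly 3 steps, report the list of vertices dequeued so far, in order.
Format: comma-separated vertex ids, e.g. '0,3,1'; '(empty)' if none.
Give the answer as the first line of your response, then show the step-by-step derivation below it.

5,0,1

step 1: dequeue 5; queue=[0,1,3]; order=5
step 2: dequeue 0; queue=[1,3,2]; order=5,0
step 3: dequeue 1; queue=[3,2,4]; order=5,0,1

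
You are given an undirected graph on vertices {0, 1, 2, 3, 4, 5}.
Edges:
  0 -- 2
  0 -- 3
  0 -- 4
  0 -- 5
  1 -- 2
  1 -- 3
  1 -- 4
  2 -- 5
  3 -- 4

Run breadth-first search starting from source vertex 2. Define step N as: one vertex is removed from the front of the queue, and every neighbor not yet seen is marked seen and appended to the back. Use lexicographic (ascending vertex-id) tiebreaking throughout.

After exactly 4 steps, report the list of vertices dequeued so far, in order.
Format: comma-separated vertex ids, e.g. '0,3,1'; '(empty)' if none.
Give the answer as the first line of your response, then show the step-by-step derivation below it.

2,0,1,5

step 1: dequeue 2; queue=[0,1,5]; order=2
step 2: dequeue 0; queue=[1,5,3,4]; order=2,0
step 3: dequeue 1; queue=[5,3,4]; order=2,0,1
step 4: dequeue 5; queue=[3,4]; order=2,0,1,5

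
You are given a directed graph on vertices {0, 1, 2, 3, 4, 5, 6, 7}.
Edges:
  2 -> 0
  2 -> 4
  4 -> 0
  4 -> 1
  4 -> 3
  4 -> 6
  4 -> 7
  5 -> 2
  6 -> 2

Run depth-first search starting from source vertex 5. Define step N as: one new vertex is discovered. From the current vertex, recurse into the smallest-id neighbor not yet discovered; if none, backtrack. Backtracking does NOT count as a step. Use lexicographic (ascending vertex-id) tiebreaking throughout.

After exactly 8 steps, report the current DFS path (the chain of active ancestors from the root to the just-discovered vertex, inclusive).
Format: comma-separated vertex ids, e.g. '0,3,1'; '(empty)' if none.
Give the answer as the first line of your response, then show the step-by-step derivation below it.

5,2,4,7

step 1: discover 5; path=5; order=5
step 2: discover 2; path=5>2; order=5,2
step 3: discover 0; path=5>2>0; order=5,2,0
step 4: discover 4; path=5>2>4; order=5,2,0,4
step 5: discover 1; path=5>2>4>1; order=5,2,0,4,1
step 6: discover 3; path=5>2>4>3; order=5,2,0,4,1,3
step 7: discover 6; path=5>2>4>6; order=5,2,0,4,1,3,6
step 8: discover 7; path=5>2>4>7; order=5,2,0,4,1,3,6,7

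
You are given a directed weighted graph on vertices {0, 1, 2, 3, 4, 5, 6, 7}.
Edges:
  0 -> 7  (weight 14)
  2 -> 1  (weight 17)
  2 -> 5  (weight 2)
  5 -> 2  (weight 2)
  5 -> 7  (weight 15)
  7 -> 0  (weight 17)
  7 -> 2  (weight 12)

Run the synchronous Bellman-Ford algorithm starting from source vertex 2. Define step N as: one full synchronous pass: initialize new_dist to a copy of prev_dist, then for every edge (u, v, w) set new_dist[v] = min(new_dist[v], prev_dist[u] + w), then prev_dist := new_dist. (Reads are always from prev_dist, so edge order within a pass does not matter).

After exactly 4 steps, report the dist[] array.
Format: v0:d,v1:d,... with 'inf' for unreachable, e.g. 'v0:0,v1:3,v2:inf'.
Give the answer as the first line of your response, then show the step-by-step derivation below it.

v0:34,v1:17,v2:0,v3:inf,v4:inf,v5:2,v6:inf,v7:17

step 1: dist = v0:inf,v1:17,v2:0,v3:inf,v4:inf,v5:2,v6:inf,v7:inf
step 2: dist = v0:inf,v1:17,v2:0,v3:inf,v4:inf,v5:2,v6:inf,v7:17
step 3: dist = v0:34,v1:17,v2:0,v3:inf,v4:inf,v5:2,v6:inf,v7:17
step 4: dist = v0:34,v1:17,v2:0,v3:inf,v4:inf,v5:2,v6:inf,v7:17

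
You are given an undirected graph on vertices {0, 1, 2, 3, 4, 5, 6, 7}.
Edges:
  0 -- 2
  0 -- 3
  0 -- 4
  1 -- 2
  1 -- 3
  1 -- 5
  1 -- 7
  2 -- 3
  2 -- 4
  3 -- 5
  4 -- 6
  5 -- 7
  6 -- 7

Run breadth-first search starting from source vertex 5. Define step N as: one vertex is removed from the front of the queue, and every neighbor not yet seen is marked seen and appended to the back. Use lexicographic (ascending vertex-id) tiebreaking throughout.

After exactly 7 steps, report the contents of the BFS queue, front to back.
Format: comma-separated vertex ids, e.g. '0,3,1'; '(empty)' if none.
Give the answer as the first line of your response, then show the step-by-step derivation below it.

4

step 1: dequeue 5; queue=[1,3,7]; order=5
step 2: dequeue 1; queue=[3,7,2]; order=5,1
step 3: dequeue 3; queue=[7,2,0]; order=5,1,3
step 4: dequeue 7; queue=[2,0,6]; order=5,1,3,7
step 5: dequeue 2; queue=[0,6,4]; order=5,1,3,7,2
step 6: dequeue 0; queue=[6,4]; order=5,1,3,7,2,0
step 7: dequeue 6; queue=[4]; order=5,1,3,7,2,0,6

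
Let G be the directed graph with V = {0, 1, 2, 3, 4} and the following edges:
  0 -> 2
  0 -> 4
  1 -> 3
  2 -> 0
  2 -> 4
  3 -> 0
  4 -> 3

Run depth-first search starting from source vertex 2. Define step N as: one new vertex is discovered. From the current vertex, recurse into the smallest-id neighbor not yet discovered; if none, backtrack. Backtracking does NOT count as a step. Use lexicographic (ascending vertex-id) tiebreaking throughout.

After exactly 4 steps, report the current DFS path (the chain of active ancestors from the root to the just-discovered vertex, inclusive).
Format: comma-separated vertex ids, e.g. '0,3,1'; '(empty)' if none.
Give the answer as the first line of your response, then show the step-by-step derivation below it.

2,0,4,3

step 1: discover 2; path=2; order=2
step 2: discover 0; path=2>0; order=2,0
step 3: discover 4; path=2>0>4; order=2,0,4
step 4: discover 3; path=2>0>4>3; order=2,0,4,3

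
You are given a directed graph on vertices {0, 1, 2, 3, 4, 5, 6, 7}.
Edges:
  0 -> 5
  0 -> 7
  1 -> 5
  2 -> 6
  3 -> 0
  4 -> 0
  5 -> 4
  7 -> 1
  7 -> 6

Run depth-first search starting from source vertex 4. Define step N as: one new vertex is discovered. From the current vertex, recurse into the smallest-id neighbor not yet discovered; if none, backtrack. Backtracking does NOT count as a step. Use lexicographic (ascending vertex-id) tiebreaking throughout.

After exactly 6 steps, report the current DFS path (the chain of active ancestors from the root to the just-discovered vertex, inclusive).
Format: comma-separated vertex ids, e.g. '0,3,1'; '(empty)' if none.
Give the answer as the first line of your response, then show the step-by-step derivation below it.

4,0,7,6

step 1: discover 4; path=4; order=4
step 2: discover 0; path=4>0; order=4,0
step 3: discover 5; path=4>0>5; order=4,0,5
step 4: discover 7; path=4>0>7; order=4,0,5,7
step 5: discover 1; path=4>0>7>1; order=4,0,5,7,1
step 6: discover 6; path=4>0>7>6; order=4,0,5,7,1,6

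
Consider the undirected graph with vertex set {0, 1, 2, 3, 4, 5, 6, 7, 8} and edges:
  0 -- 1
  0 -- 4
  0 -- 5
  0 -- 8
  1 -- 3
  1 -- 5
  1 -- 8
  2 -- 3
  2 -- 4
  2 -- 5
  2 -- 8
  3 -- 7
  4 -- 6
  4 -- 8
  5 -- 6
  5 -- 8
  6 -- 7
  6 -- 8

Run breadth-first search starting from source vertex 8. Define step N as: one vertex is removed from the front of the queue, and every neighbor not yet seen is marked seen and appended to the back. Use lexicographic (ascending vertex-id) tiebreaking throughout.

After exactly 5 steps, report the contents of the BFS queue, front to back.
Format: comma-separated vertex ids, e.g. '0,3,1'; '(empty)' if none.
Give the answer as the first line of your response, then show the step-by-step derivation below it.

5,6,3

step 1: dequeue 8; queue=[0,1,2,4,5,6]; order=8
step 2: dequeue 0; queue=[1,2,4,5,6]; order=8,0
step 3: dequeue 1; queue=[2,4,5,6,3]; order=8,0,1
step 4: dequeue 2; queue=[4,5,6,3]; order=8,0,1,2
step 5: dequeue 4; queue=[5,6,3]; order=8,0,1,2,4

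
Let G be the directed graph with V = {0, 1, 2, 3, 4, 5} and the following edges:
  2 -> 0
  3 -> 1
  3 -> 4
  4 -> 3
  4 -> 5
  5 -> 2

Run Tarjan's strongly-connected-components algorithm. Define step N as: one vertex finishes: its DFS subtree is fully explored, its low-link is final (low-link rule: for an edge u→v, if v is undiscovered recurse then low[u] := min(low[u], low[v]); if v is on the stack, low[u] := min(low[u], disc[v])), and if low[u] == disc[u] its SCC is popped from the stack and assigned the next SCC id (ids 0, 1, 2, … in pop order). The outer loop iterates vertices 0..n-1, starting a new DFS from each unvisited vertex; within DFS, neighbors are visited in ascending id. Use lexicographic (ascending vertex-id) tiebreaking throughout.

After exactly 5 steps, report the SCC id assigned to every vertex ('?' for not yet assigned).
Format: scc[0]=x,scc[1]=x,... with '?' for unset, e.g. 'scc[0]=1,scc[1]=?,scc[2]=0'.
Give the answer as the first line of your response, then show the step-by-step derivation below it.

scc[0]=0,scc[1]=1,scc[2]=2,scc[3]=?,scc[4]=?,scc[5]=3

step 1: low=(low[0]=0,low[1]=?,low[2]=?,low[3]=?,low[4]=?,low[5]=?); scc=(scc[0]=0,scc[1]=?,scc[2]=?,scc[3]=?,scc[4]=?,scc[5]=?)
step 2: low=(low[0]=0,low[1]=1,low[2]=?,low[3]=?,low[4]=?,low[5]=?); scc=(scc[0]=0,scc[1]=1,scc[2]=?,scc[3]=?,scc[4]=?,scc[5]=?)
step 3: low=(low[0]=0,low[1]=1,low[2]=2,low[3]=?,low[4]=?,low[5]=?); scc=(scc[0]=0,scc[1]=1,scc[2]=2,scc[3]=?,scc[4]=?,scc[5]=?)
step 4: low=(low[0]=0,low[1]=1,low[2]=2,low[3]=3,low[4]=3,low[5]=5); scc=(scc[0]=0,scc[1]=1,scc[2]=2,scc[3]=?,scc[4]=?,scc[5]=3)
step 5: low=(low[0]=0,low[1]=1,low[2]=2,low[3]=3,low[4]=3,low[5]=5); scc=(scc[0]=0,scc[1]=1,scc[2]=2,scc[3]=?,scc[4]=?,scc[5]=3)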